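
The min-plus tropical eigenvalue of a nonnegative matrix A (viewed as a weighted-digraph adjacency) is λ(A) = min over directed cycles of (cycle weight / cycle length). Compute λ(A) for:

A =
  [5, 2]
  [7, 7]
λ(A) = 9/2

Enumerate directed cycles and compute their means (weight / length). Sample:
  cycle 0 → 0: weight = 5, length = 1, mean = 5/1 ≈ 5.000
  cycle 1 → 1: weight = 7, length = 1, mean = 7/1 ≈ 7.000
  cycle 0 → 1 → 0: weight = 9, length = 2, mean = 9/2 ≈ 4.500
  cycle 1 → 0 → 1: weight = 9, length = 2, mean = 9/2 ≈ 4.500
Minimum mean = 4.500, attained e.g. along the cycle 0 → 1 → 0 with weight 9 and length 2. So λ(A) = 9/2 = 9/2.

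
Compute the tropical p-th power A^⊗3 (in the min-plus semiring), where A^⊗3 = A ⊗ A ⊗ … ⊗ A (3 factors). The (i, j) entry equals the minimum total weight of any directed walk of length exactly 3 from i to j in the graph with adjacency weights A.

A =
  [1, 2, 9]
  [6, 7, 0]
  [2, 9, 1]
A^⊗3 =
  [3, 4, 3]
  [3, 4, 2]
  [4, 5, 3]

Each entry (A^⊗3)_ij equals the minimum over all length-3 walks i = v_0 → v_1 → … → v_3 = j of Σ_t A[v_t][v_{t+1}]. For example, for (i, j) = (0, 2) we minimise over 9 possible intermediate vertex sequences; the minimum is 3, attained along the walk 0 → 0 → 1 → 2.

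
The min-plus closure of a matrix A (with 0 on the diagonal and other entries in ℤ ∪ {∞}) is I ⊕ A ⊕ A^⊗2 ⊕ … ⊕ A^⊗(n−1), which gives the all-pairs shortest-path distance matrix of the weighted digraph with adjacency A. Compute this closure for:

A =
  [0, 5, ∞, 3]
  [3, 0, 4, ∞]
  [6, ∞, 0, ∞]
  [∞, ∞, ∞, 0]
Closure =
  [0, 5, 9, 3]
  [3, 0, 4, 6]
  [6, 11, 0, 9]
  [∞, ∞, ∞, 0]

This is the Floyd-Warshall all-pairs shortest-path computation. For each intermediate vertex k = 0, 1, …, 3, update dist[i][j] ← min(dist[i][j], dist[i][k] + dist[k][j]). The final matrix gives, for each (i, j), the minimum total weight of any directed path from i to j (possibly empty when i = j).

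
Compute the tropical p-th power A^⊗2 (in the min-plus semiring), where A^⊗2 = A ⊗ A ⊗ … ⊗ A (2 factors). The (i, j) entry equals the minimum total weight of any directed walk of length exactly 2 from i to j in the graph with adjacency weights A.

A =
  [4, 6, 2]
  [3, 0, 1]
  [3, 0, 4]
A^⊗2 =
  [5, 2, 6]
  [3, 0, 1]
  [3, 0, 1]

Each entry (A^⊗2)_ij equals the minimum over all length-2 walks i = v_0 → v_1 → … → v_2 = j of Σ_t A[v_t][v_{t+1}]. For example, for (i, j) = (0, 2) we minimise over 3 possible intermediate vertex sequences; the minimum is 6, attained along the walk 0 → 0 → 2.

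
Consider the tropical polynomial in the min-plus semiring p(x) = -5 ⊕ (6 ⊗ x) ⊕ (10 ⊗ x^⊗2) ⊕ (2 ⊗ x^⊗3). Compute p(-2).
p(-2) = -5

A tropical monomial a ⊗ x^⊗i evaluates to a + i · x. Evaluating each term at x = -2:
  Term 0 contributes -5 + 0 · -2 = -5
  Term 1 contributes 6 + 1 · -2 = 4
  Term 2 contributes 10 + 2 · -2 = 6
  Term 3 contributes 2 + 3 · -2 = -4
p(-2) = ⊕ of these = min[-5, 4, 6, -4] = -5.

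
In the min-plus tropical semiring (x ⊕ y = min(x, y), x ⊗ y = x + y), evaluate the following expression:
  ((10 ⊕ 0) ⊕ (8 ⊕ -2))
((10 ⊕ 0) ⊕ (8 ⊕ -2)) = -2

Expand innermost to outermost. Recall ⊕ takes the minimum of its arguments and ⊗ takes their sum. Working out the expression ((10 ⊕ 0) ⊕ (8 ⊕ -2)) gives -2.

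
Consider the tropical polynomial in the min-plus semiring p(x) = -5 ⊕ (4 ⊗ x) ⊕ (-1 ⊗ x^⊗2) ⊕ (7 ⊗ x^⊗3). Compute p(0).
p(0) = -5

A tropical monomial a ⊗ x^⊗i evaluates to a + i · x. Evaluating each term at x = 0:
  Term 0 contributes -5 + 0 · 0 = -5
  Term 1 contributes 4 + 1 · 0 = 4
  Term 2 contributes -1 + 2 · 0 = -1
  Term 3 contributes 7 + 3 · 0 = 7
p(0) = ⊕ of these = min[-5, 4, -1, 7] = -5.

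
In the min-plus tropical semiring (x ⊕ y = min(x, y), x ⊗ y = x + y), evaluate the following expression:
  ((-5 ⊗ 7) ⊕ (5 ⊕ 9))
((-5 ⊗ 7) ⊕ (5 ⊕ 9)) = 2

Expand innermost to outermost. Recall ⊕ takes the minimum of its arguments and ⊗ takes their sum. Working out the expression ((-5 ⊗ 7) ⊕ (5 ⊕ 9)) gives 2.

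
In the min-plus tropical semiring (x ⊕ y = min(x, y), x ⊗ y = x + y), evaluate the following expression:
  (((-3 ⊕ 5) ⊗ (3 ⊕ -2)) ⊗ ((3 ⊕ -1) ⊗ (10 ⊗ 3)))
(((-3 ⊕ 5) ⊗ (3 ⊕ -2)) ⊗ ((3 ⊕ -1) ⊗ (10 ⊗ 3))) = 7

Expand innermost to outermost. Recall ⊕ takes the minimum of its arguments and ⊗ takes their sum. Working out the expression (((-3 ⊕ 5) ⊗ (3 ⊕ -2)) ⊗ ((3 ⊕ -1) ⊗ (10 ⊗ 3))) gives 7.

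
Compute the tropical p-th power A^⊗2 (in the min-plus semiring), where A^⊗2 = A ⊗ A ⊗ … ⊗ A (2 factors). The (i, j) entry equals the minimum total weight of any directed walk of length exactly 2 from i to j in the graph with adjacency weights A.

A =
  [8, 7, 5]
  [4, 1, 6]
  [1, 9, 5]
A^⊗2 =
  [6, 8, 10]
  [5, 2, 7]
  [6, 8, 6]

Each entry (A^⊗2)_ij equals the minimum over all length-2 walks i = v_0 → v_1 → … → v_2 = j of Σ_t A[v_t][v_{t+1}]. For example, for (i, j) = (0, 2) we minimise over 3 possible intermediate vertex sequences; the minimum is 10, attained along the walk 0 → 2 → 2.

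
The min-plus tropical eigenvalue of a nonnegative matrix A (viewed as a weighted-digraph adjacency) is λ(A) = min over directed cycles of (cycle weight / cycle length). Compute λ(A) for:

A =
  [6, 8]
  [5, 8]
λ(A) = 6

Enumerate directed cycles and compute their means (weight / length). Sample:
  cycle 0 → 0: weight = 6, length = 1, mean = 6/1 ≈ 6.000
  cycle 1 → 1: weight = 8, length = 1, mean = 8/1 ≈ 8.000
  cycle 0 → 1 → 0: weight = 13, length = 2, mean = 13/2 ≈ 6.500
  cycle 1 → 0 → 1: weight = 13, length = 2, mean = 13/2 ≈ 6.500
Minimum mean = 6.000, attained e.g. along the cycle 0 → 0 with weight 6 and length 1. So λ(A) = 6/1 = 6.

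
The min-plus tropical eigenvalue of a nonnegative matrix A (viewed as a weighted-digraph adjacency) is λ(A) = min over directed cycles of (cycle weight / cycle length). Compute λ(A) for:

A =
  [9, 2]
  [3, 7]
λ(A) = 5/2

Enumerate directed cycles and compute their means (weight / length). Sample:
  cycle 0 → 0: weight = 9, length = 1, mean = 9/1 ≈ 9.000
  cycle 1 → 1: weight = 7, length = 1, mean = 7/1 ≈ 7.000
  cycle 0 → 1 → 0: weight = 5, length = 2, mean = 5/2 ≈ 2.500
  cycle 1 → 0 → 1: weight = 5, length = 2, mean = 5/2 ≈ 2.500
Minimum mean = 2.500, attained e.g. along the cycle 0 → 1 → 0 with weight 5 and length 2. So λ(A) = 5/2 = 5/2.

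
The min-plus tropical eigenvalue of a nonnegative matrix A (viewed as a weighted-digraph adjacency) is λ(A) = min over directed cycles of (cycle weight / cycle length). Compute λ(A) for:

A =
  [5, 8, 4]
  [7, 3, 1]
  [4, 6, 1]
λ(A) = 1

Enumerate directed cycles and compute their means (weight / length). Sample:
  cycle 0 → 0: weight = 5, length = 1, mean = 5/1 ≈ 5.000
  cycle 1 → 1: weight = 3, length = 1, mean = 3/1 ≈ 3.000
  cycle 2 → 2: weight = 1, length = 1, mean = 1/1 ≈ 1.000
  cycle 0 → 1 → 0: weight = 15, length = 2, mean = 15/2 ≈ 7.500
  cycle 0 → 2 → 0: weight = 8, length = 2, mean = 8/2 ≈ 4.000
  cycle 1 → 0 → 1: weight = 15, length = 2, mean = 15/2 ≈ 7.500
Minimum mean = 1.000, attained e.g. along the cycle 2 → 2 with weight 1 and length 1. So λ(A) = 1/1 = 1.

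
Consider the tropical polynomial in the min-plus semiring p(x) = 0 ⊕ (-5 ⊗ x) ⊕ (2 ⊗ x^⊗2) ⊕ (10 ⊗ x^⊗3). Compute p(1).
p(1) = -4

A tropical monomial a ⊗ x^⊗i evaluates to a + i · x. Evaluating each term at x = 1:
  Term 0 contributes 0 + 0 · 1 = 0
  Term 1 contributes -5 + 1 · 1 = -4
  Term 2 contributes 2 + 2 · 1 = 4
  Term 3 contributes 10 + 3 · 1 = 13
p(1) = ⊕ of these = min[0, -4, 4, 13] = -4.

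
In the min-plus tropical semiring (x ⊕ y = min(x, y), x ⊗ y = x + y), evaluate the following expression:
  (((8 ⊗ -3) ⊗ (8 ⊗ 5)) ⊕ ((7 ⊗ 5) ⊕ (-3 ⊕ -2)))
(((8 ⊗ -3) ⊗ (8 ⊗ 5)) ⊕ ((7 ⊗ 5) ⊕ (-3 ⊕ -2))) = -3

Expand innermost to outermost. Recall ⊕ takes the minimum of its arguments and ⊗ takes their sum. Working out the expression (((8 ⊗ -3) ⊗ (8 ⊗ 5)) ⊕ ((7 ⊗ 5) ⊕ (-3 ⊕ -2))) gives -3.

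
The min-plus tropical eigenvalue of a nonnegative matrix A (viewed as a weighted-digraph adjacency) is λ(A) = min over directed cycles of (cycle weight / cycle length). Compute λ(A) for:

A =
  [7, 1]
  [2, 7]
λ(A) = 3/2

Enumerate directed cycles and compute their means (weight / length). Sample:
  cycle 0 → 0: weight = 7, length = 1, mean = 7/1 ≈ 7.000
  cycle 1 → 1: weight = 7, length = 1, mean = 7/1 ≈ 7.000
  cycle 0 → 1 → 0: weight = 3, length = 2, mean = 3/2 ≈ 1.500
  cycle 1 → 0 → 1: weight = 3, length = 2, mean = 3/2 ≈ 1.500
Minimum mean = 1.500, attained e.g. along the cycle 0 → 1 → 0 with weight 3 and length 2. So λ(A) = 3/2 = 3/2.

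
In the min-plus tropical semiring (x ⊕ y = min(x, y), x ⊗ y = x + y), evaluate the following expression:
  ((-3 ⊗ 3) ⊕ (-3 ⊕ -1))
((-3 ⊗ 3) ⊕ (-3 ⊕ -1)) = -3

Expand innermost to outermost. Recall ⊕ takes the minimum of its arguments and ⊗ takes their sum. Working out the expression ((-3 ⊗ 3) ⊕ (-3 ⊕ -1)) gives -3.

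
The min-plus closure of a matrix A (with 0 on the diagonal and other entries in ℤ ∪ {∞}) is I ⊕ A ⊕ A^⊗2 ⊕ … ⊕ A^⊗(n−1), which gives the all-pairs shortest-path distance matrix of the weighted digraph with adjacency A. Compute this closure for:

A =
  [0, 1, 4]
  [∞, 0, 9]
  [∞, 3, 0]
Closure =
  [0, 1, 4]
  [∞, 0, 9]
  [∞, 3, 0]

This is the Floyd-Warshall all-pairs shortest-path computation. For each intermediate vertex k = 0, 1, …, 2, update dist[i][j] ← min(dist[i][j], dist[i][k] + dist[k][j]). The final matrix gives, for each (i, j), the minimum total weight of any directed path from i to j (possibly empty when i = j).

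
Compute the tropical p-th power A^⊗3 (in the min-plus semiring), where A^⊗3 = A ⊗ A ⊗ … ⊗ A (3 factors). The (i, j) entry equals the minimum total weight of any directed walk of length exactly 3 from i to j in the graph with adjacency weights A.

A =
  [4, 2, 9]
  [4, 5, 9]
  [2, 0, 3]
A^⊗3 =
  [10, 8, 14]
  [10, 10, 15]
  [7, 6, 9]

Each entry (A^⊗3)_ij equals the minimum over all length-3 walks i = v_0 → v_1 → … → v_3 = j of Σ_t A[v_t][v_{t+1}]. For example, for (i, j) = (0, 2) we minimise over 9 possible intermediate vertex sequences; the minimum is 14, attained along the walk 0 → 1 → 2 → 2.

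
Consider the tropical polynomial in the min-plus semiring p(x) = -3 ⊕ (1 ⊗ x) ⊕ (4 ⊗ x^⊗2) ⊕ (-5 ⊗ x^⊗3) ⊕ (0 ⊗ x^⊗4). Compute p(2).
p(2) = -3

A tropical monomial a ⊗ x^⊗i evaluates to a + i · x. Evaluating each term at x = 2:
  Term 0 contributes -3 + 0 · 2 = -3
  Term 1 contributes 1 + 1 · 2 = 3
  Term 2 contributes 4 + 2 · 2 = 8
  Term 3 contributes -5 + 3 · 2 = 1
  Term 4 contributes 0 + 4 · 2 = 8
p(2) = ⊕ of these = min[-3, 3, 8, 1, 8] = -3.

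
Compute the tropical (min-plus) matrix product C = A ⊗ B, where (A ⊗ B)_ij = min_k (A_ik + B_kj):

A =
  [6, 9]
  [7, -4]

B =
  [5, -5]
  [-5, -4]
A ⊗ B =
  [4, 1]
  [-9, -8]

Apply the min-plus product entry-by-entry:
  C[0][0] = min over k of (A[0][0] + B[0][0] = 6 + 5 = 11, A[0][1] + B[1][0] = 9 + -5 = 4) = 4 (attained at k = 1)
  C[0][1] = min over k of (A[0][0] + B[0][1] = 6 + -5 = 1, A[0][1] + B[1][1] = 9 + -4 = 5) = 1 (attained at k = 0)
  C[1][0] = min over k of (A[1][0] + B[0][0] = 7 + 5 = 12, A[1][1] + B[1][0] = -4 + -5 = -9) = -9 (attained at k = 1)
  C[1][1] = min over k of (A[1][0] + B[0][1] = 7 + -5 = 2, A[1][1] + B[1][1] = -4 + -4 = -8) = -8 (attained at k = 1)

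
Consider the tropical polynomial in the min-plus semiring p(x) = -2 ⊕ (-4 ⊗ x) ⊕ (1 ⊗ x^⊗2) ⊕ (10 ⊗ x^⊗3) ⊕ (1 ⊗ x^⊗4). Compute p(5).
p(5) = -2

A tropical monomial a ⊗ x^⊗i evaluates to a + i · x. Evaluating each term at x = 5:
  Term 0 contributes -2 + 0 · 5 = -2
  Term 1 contributes -4 + 1 · 5 = 1
  Term 2 contributes 1 + 2 · 5 = 11
  Term 3 contributes 10 + 3 · 5 = 25
  Term 4 contributes 1 + 4 · 5 = 21
p(5) = ⊕ of these = min[-2, 1, 11, 25, 21] = -2.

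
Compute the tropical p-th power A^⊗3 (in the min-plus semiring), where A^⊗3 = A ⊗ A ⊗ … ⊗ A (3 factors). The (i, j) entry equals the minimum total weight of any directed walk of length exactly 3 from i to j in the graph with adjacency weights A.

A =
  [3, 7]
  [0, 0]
A^⊗3 =
  [7, 7]
  [0, 0]

Each entry (A^⊗3)_ij equals the minimum over all length-3 walks i = v_0 → v_1 → … → v_3 = j of Σ_t A[v_t][v_{t+1}]. For example, for (i, j) = (0, 1) we minimise over 4 possible intermediate vertex sequences; the minimum is 7, attained along the walk 0 → 1 → 1 → 1.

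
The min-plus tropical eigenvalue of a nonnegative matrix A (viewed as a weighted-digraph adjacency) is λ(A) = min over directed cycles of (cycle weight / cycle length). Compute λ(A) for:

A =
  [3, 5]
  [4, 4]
λ(A) = 3

Enumerate directed cycles and compute their means (weight / length). Sample:
  cycle 0 → 0: weight = 3, length = 1, mean = 3/1 ≈ 3.000
  cycle 1 → 1: weight = 4, length = 1, mean = 4/1 ≈ 4.000
  cycle 0 → 1 → 0: weight = 9, length = 2, mean = 9/2 ≈ 4.500
  cycle 1 → 0 → 1: weight = 9, length = 2, mean = 9/2 ≈ 4.500
Minimum mean = 3.000, attained e.g. along the cycle 0 → 0 with weight 3 and length 1. So λ(A) = 3/1 = 3.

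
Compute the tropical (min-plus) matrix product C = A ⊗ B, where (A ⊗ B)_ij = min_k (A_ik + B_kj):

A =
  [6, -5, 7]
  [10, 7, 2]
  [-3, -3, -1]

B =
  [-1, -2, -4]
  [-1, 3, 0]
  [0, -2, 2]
A ⊗ B =
  [-6, -2, -5]
  [2, 0, 4]
  [-4, -5, -7]

Apply the min-plus product entry-by-entry:
  C[0][0] = min over k of (A[0][0] + B[0][0] = 6 + -1 = 5, A[0][1] + B[1][0] = -5 + -1 = -6, A[0][2] + B[2][0] = 7 + 0 = 7) = -6 (attained at k = 1)
  C[0][1] = min over k of (A[0][0] + B[0][1] = 6 + -2 = 4, A[0][1] + B[1][1] = -5 + 3 = -2, A[0][2] + B[2][1] = 7 + -2 = 5) = -2 (attained at k = 1)
  C[0][2] = min over k of (A[0][0] + B[0][2] = 6 + -4 = 2, A[0][1] + B[1][2] = -5 + 0 = -5, A[0][2] + B[2][2] = 7 + 2 = 9) = -5 (attained at k = 1)
  C[1][0] = min over k of (A[1][0] + B[0][0] = 10 + -1 = 9, A[1][1] + B[1][0] = 7 + -1 = 6, A[1][2] + B[2][0] = 2 + 0 = 2) = 2 (attained at k = 2)
  C[1][1] = min over k of (A[1][0] + B[0][1] = 10 + -2 = 8, A[1][1] + B[1][1] = 7 + 3 = 10, A[1][2] + B[2][1] = 2 + -2 = 0) = 0 (attained at k = 2)
  C[1][2] = min over k of (A[1][0] + B[0][2] = 10 + -4 = 6, A[1][1] + B[1][2] = 7 + 0 = 7, A[1][2] + B[2][2] = 2 + 2 = 4) = 4 (attained at k = 2)
  C[2][0] = min over k of (A[2][0] + B[0][0] = -3 + -1 = -4, A[2][1] + B[1][0] = -3 + -1 = -4, A[2][2] + B[2][0] = -1 + 0 = -1) = -4 (attained at k = 0)
  C[2][1] = min over k of (A[2][0] + B[0][1] = -3 + -2 = -5, A[2][1] + B[1][1] = -3 + 3 = 0, A[2][2] + B[2][1] = -1 + -2 = -3) = -5 (attained at k = 0)
  C[2][2] = min over k of (A[2][0] + B[0][2] = -3 + -4 = -7, A[2][1] + B[1][2] = -3 + 0 = -3, A[2][2] + B[2][2] = -1 + 2 = 1) = -7 (attained at k = 0)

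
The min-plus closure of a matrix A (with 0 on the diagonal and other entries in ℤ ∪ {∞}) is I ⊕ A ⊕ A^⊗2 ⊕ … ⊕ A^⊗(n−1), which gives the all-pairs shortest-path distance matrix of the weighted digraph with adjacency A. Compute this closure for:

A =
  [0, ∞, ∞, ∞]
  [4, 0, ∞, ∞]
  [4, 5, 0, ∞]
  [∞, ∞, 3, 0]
Closure =
  [0, ∞, ∞, ∞]
  [4, 0, ∞, ∞]
  [4, 5, 0, ∞]
  [7, 8, 3, 0]

This is the Floyd-Warshall all-pairs shortest-path computation. For each intermediate vertex k = 0, 1, …, 3, update dist[i][j] ← min(dist[i][j], dist[i][k] + dist[k][j]). The final matrix gives, for each (i, j), the minimum total weight of any directed path from i to j (possibly empty when i = j).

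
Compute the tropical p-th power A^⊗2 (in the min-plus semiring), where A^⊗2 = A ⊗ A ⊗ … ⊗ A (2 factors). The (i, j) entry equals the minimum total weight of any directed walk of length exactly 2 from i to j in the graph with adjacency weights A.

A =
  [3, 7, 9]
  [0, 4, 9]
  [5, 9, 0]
A^⊗2 =
  [6, 10, 9]
  [3, 7, 9]
  [5, 9, 0]

Each entry (A^⊗2)_ij equals the minimum over all length-2 walks i = v_0 → v_1 → … → v_2 = j of Σ_t A[v_t][v_{t+1}]. For example, for (i, j) = (0, 2) we minimise over 3 possible intermediate vertex sequences; the minimum is 9, attained along the walk 0 → 2 → 2.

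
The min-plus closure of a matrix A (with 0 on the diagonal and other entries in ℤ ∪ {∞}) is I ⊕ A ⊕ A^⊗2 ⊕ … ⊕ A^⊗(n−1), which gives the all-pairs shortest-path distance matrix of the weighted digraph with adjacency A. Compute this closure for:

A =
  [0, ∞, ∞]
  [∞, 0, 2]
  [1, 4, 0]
Closure =
  [0, ∞, ∞]
  [3, 0, 2]
  [1, 4, 0]

This is the Floyd-Warshall all-pairs shortest-path computation. For each intermediate vertex k = 0, 1, …, 2, update dist[i][j] ← min(dist[i][j], dist[i][k] + dist[k][j]). The final matrix gives, for each (i, j), the minimum total weight of any directed path from i to j (possibly empty when i = j).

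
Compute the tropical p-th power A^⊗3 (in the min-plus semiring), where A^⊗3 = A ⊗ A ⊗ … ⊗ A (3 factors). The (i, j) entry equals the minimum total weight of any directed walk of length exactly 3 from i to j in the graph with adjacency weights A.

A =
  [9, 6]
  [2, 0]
A^⊗3 =
  [8, 6]
  [2, 0]

Each entry (A^⊗3)_ij equals the minimum over all length-3 walks i = v_0 → v_1 → … → v_3 = j of Σ_t A[v_t][v_{t+1}]. For example, for (i, j) = (0, 1) we minimise over 4 possible intermediate vertex sequences; the minimum is 6, attained along the walk 0 → 1 → 1 → 1.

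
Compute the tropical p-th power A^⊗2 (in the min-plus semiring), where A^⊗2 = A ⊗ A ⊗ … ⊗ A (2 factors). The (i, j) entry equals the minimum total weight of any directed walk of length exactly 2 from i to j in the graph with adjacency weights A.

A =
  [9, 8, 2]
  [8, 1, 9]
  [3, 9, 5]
A^⊗2 =
  [5, 9, 7]
  [9, 2, 10]
  [8, 10, 5]

Each entry (A^⊗2)_ij equals the minimum over all length-2 walks i = v_0 → v_1 → … → v_2 = j of Σ_t A[v_t][v_{t+1}]. For example, for (i, j) = (0, 2) we minimise over 3 possible intermediate vertex sequences; the minimum is 7, attained along the walk 0 → 2 → 2.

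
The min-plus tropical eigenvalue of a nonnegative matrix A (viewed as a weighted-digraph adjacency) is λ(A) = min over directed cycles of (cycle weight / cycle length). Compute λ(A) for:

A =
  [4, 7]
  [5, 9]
λ(A) = 4

Enumerate directed cycles and compute their means (weight / length). Sample:
  cycle 0 → 0: weight = 4, length = 1, mean = 4/1 ≈ 4.000
  cycle 1 → 1: weight = 9, length = 1, mean = 9/1 ≈ 9.000
  cycle 0 → 1 → 0: weight = 12, length = 2, mean = 12/2 ≈ 6.000
  cycle 1 → 0 → 1: weight = 12, length = 2, mean = 12/2 ≈ 6.000
Minimum mean = 4.000, attained e.g. along the cycle 0 → 0 with weight 4 and length 1. So λ(A) = 4/1 = 4.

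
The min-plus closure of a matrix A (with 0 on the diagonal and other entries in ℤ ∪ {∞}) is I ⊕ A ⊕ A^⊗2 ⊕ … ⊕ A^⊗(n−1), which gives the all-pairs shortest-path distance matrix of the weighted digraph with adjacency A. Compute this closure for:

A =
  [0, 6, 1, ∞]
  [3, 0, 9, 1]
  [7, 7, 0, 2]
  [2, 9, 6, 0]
Closure =
  [0, 6, 1, 3]
  [3, 0, 4, 1]
  [4, 7, 0, 2]
  [2, 8, 3, 0]

This is the Floyd-Warshall all-pairs shortest-path computation. For each intermediate vertex k = 0, 1, …, 3, update dist[i][j] ← min(dist[i][j], dist[i][k] + dist[k][j]). The final matrix gives, for each (i, j), the minimum total weight of any directed path from i to j (possibly empty when i = j).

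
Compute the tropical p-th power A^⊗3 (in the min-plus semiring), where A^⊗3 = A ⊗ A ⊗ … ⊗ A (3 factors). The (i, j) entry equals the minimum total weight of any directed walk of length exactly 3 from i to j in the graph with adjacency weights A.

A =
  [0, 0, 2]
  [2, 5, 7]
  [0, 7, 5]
A^⊗3 =
  [0, 0, 2]
  [2, 2, 4]
  [0, 0, 2]

Each entry (A^⊗3)_ij equals the minimum over all length-3 walks i = v_0 → v_1 → … → v_3 = j of Σ_t A[v_t][v_{t+1}]. For example, for (i, j) = (0, 2) we minimise over 9 possible intermediate vertex sequences; the minimum is 2, attained along the walk 0 → 0 → 0 → 2.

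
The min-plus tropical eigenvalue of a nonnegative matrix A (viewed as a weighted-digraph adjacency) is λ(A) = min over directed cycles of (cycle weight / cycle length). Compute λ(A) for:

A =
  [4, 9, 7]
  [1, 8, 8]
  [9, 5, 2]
λ(A) = 2

Enumerate directed cycles and compute their means (weight / length). Sample:
  cycle 0 → 0: weight = 4, length = 1, mean = 4/1 ≈ 4.000
  cycle 1 → 1: weight = 8, length = 1, mean = 8/1 ≈ 8.000
  cycle 2 → 2: weight = 2, length = 1, mean = 2/1 ≈ 2.000
  cycle 0 → 1 → 0: weight = 10, length = 2, mean = 10/2 ≈ 5.000
  cycle 0 → 2 → 0: weight = 16, length = 2, mean = 16/2 ≈ 8.000
  cycle 1 → 0 → 1: weight = 10, length = 2, mean = 10/2 ≈ 5.000
Minimum mean = 2.000, attained e.g. along the cycle 2 → 2 with weight 2 and length 1. So λ(A) = 2/1 = 2.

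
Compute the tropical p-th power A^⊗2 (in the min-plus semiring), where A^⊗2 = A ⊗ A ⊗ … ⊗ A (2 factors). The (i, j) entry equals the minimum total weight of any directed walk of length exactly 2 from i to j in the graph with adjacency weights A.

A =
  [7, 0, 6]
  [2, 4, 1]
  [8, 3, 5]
A^⊗2 =
  [2, 4, 1]
  [6, 2, 5]
  [5, 7, 4]

Each entry (A^⊗2)_ij equals the minimum over all length-2 walks i = v_0 → v_1 → … → v_2 = j of Σ_t A[v_t][v_{t+1}]. For example, for (i, j) = (0, 2) we minimise over 3 possible intermediate vertex sequences; the minimum is 1, attained along the walk 0 → 1 → 2.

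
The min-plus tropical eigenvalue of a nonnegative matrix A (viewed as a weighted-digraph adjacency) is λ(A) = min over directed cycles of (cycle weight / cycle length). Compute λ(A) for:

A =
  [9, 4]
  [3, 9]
λ(A) = 7/2

Enumerate directed cycles and compute their means (weight / length). Sample:
  cycle 0 → 0: weight = 9, length = 1, mean = 9/1 ≈ 9.000
  cycle 1 → 1: weight = 9, length = 1, mean = 9/1 ≈ 9.000
  cycle 0 → 1 → 0: weight = 7, length = 2, mean = 7/2 ≈ 3.500
  cycle 1 → 0 → 1: weight = 7, length = 2, mean = 7/2 ≈ 3.500
Minimum mean = 3.500, attained e.g. along the cycle 0 → 1 → 0 with weight 7 and length 2. So λ(A) = 7/2 = 7/2.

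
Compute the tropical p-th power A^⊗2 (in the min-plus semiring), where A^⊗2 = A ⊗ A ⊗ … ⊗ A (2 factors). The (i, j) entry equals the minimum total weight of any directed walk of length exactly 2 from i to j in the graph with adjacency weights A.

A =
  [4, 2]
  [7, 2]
A^⊗2 =
  [8, 4]
  [9, 4]

Each entry (A^⊗2)_ij equals the minimum over all length-2 walks i = v_0 → v_1 → … → v_2 = j of Σ_t A[v_t][v_{t+1}]. For example, for (i, j) = (0, 1) we minimise over 2 possible intermediate vertex sequences; the minimum is 4, attained along the walk 0 → 1 → 1.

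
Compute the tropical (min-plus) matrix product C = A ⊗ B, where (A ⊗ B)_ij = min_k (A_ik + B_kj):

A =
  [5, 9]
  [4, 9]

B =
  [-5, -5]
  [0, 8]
A ⊗ B =
  [0, 0]
  [-1, -1]

Apply the min-plus product entry-by-entry:
  C[0][0] = min over k of (A[0][0] + B[0][0] = 5 + -5 = 0, A[0][1] + B[1][0] = 9 + 0 = 9) = 0 (attained at k = 0)
  C[0][1] = min over k of (A[0][0] + B[0][1] = 5 + -5 = 0, A[0][1] + B[1][1] = 9 + 8 = 17) = 0 (attained at k = 0)
  C[1][0] = min over k of (A[1][0] + B[0][0] = 4 + -5 = -1, A[1][1] + B[1][0] = 9 + 0 = 9) = -1 (attained at k = 0)
  C[1][1] = min over k of (A[1][0] + B[0][1] = 4 + -5 = -1, A[1][1] + B[1][1] = 9 + 8 = 17) = -1 (attained at k = 0)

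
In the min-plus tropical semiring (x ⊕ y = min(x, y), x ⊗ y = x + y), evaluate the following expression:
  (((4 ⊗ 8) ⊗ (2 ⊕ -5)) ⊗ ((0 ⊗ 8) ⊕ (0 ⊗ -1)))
(((4 ⊗ 8) ⊗ (2 ⊕ -5)) ⊗ ((0 ⊗ 8) ⊕ (0 ⊗ -1))) = 6

Expand innermost to outermost. Recall ⊕ takes the minimum of its arguments and ⊗ takes their sum. Working out the expression (((4 ⊗ 8) ⊗ (2 ⊕ -5)) ⊗ ((0 ⊗ 8) ⊕ (0 ⊗ -1))) gives 6.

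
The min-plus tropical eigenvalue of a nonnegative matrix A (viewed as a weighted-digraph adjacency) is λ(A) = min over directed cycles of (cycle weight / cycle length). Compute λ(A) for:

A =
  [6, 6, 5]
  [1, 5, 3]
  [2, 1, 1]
λ(A) = 1

Enumerate directed cycles and compute their means (weight / length). Sample:
  cycle 0 → 0: weight = 6, length = 1, mean = 6/1 ≈ 6.000
  cycle 1 → 1: weight = 5, length = 1, mean = 5/1 ≈ 5.000
  cycle 2 → 2: weight = 1, length = 1, mean = 1/1 ≈ 1.000
  cycle 0 → 1 → 0: weight = 7, length = 2, mean = 7/2 ≈ 3.500
  cycle 0 → 2 → 0: weight = 7, length = 2, mean = 7/2 ≈ 3.500
  cycle 1 → 0 → 1: weight = 7, length = 2, mean = 7/2 ≈ 3.500
Minimum mean = 1.000, attained e.g. along the cycle 2 → 2 with weight 1 and length 1. So λ(A) = 1/1 = 1.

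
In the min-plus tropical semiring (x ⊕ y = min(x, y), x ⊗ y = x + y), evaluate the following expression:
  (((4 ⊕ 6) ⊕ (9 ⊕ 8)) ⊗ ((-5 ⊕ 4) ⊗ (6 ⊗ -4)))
(((4 ⊕ 6) ⊕ (9 ⊕ 8)) ⊗ ((-5 ⊕ 4) ⊗ (6 ⊗ -4))) = 1

Expand innermost to outermost. Recall ⊕ takes the minimum of its arguments and ⊗ takes their sum. Working out the expression (((4 ⊕ 6) ⊕ (9 ⊕ 8)) ⊗ ((-5 ⊕ 4) ⊗ (6 ⊗ -4))) gives 1.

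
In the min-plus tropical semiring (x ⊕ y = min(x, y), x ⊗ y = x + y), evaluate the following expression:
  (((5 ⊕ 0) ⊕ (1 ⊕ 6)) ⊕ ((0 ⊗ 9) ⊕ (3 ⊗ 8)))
(((5 ⊕ 0) ⊕ (1 ⊕ 6)) ⊕ ((0 ⊗ 9) ⊕ (3 ⊗ 8))) = 0

Expand innermost to outermost. Recall ⊕ takes the minimum of its arguments and ⊗ takes their sum. Working out the expression (((5 ⊕ 0) ⊕ (1 ⊕ 6)) ⊕ ((0 ⊗ 9) ⊕ (3 ⊗ 8))) gives 0.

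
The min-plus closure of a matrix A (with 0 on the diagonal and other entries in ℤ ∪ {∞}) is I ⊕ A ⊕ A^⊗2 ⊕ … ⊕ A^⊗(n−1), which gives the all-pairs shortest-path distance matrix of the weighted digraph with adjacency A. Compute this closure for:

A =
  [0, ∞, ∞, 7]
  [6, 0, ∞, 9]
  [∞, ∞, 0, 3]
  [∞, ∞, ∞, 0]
Closure =
  [0, ∞, ∞, 7]
  [6, 0, ∞, 9]
  [∞, ∞, 0, 3]
  [∞, ∞, ∞, 0]

This is the Floyd-Warshall all-pairs shortest-path computation. For each intermediate vertex k = 0, 1, …, 3, update dist[i][j] ← min(dist[i][j], dist[i][k] + dist[k][j]). The final matrix gives, for each (i, j), the minimum total weight of any directed path from i to j (possibly empty when i = j).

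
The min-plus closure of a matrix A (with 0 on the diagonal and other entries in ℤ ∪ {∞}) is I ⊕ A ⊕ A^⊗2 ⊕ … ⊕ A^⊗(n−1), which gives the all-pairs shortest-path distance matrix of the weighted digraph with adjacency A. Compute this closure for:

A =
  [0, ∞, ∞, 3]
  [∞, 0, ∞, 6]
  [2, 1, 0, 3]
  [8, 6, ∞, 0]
Closure =
  [0, 9, ∞, 3]
  [14, 0, ∞, 6]
  [2, 1, 0, 3]
  [8, 6, ∞, 0]

This is the Floyd-Warshall all-pairs shortest-path computation. For each intermediate vertex k = 0, 1, …, 3, update dist[i][j] ← min(dist[i][j], dist[i][k] + dist[k][j]). The final matrix gives, for each (i, j), the minimum total weight of any directed path from i to j (possibly empty when i = j).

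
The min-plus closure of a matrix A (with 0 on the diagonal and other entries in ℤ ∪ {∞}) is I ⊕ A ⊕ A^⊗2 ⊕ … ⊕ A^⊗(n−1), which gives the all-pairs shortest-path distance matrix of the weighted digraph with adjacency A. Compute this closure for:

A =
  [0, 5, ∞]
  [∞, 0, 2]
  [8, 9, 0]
Closure =
  [0, 5, 7]
  [10, 0, 2]
  [8, 9, 0]

This is the Floyd-Warshall all-pairs shortest-path computation. For each intermediate vertex k = 0, 1, …, 2, update dist[i][j] ← min(dist[i][j], dist[i][k] + dist[k][j]). The final matrix gives, for each (i, j), the minimum total weight of any directed path from i to j (possibly empty when i = j).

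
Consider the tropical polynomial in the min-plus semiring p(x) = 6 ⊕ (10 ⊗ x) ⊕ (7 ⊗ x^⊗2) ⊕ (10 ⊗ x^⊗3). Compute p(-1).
p(-1) = 5

A tropical monomial a ⊗ x^⊗i evaluates to a + i · x. Evaluating each term at x = -1:
  Term 0 contributes 6 + 0 · -1 = 6
  Term 1 contributes 10 + 1 · -1 = 9
  Term 2 contributes 7 + 2 · -1 = 5
  Term 3 contributes 10 + 3 · -1 = 7
p(-1) = ⊕ of these = min[6, 9, 5, 7] = 5.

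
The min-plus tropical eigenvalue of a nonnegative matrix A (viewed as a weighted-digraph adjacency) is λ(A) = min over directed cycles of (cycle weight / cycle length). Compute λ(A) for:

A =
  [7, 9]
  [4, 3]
λ(A) = 3

Enumerate directed cycles and compute their means (weight / length). Sample:
  cycle 0 → 0: weight = 7, length = 1, mean = 7/1 ≈ 7.000
  cycle 1 → 1: weight = 3, length = 1, mean = 3/1 ≈ 3.000
  cycle 0 → 1 → 0: weight = 13, length = 2, mean = 13/2 ≈ 6.500
  cycle 1 → 0 → 1: weight = 13, length = 2, mean = 13/2 ≈ 6.500
Minimum mean = 3.000, attained e.g. along the cycle 1 → 1 with weight 3 and length 1. So λ(A) = 3/1 = 3.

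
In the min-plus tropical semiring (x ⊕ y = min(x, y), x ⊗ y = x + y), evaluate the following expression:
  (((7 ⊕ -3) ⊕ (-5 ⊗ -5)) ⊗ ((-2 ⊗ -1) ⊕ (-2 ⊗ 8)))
(((7 ⊕ -3) ⊕ (-5 ⊗ -5)) ⊗ ((-2 ⊗ -1) ⊕ (-2 ⊗ 8))) = -13

Expand innermost to outermost. Recall ⊕ takes the minimum of its arguments and ⊗ takes their sum. Working out the expression (((7 ⊕ -3) ⊕ (-5 ⊗ -5)) ⊗ ((-2 ⊗ -1) ⊕ (-2 ⊗ 8))) gives -13.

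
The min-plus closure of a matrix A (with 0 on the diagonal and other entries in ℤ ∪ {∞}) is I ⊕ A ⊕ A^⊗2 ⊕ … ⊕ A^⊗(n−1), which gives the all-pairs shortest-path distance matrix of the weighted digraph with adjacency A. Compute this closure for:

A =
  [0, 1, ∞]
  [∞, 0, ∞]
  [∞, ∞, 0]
Closure =
  [0, 1, ∞]
  [∞, 0, ∞]
  [∞, ∞, 0]

This is the Floyd-Warshall all-pairs shortest-path computation. For each intermediate vertex k = 0, 1, …, 2, update dist[i][j] ← min(dist[i][j], dist[i][k] + dist[k][j]). The final matrix gives, for each (i, j), the minimum total weight of any directed path from i to j (possibly empty when i = j).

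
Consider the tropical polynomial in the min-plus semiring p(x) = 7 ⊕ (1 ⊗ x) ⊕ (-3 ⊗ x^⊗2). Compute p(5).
p(5) = 6

A tropical monomial a ⊗ x^⊗i evaluates to a + i · x. Evaluating each term at x = 5:
  Term 0 contributes 7 + 0 · 5 = 7
  Term 1 contributes 1 + 1 · 5 = 6
  Term 2 contributes -3 + 2 · 5 = 7
p(5) = ⊕ of these = min[7, 6, 7] = 6.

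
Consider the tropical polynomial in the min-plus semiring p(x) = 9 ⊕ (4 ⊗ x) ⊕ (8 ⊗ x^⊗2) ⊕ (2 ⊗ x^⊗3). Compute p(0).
p(0) = 2

A tropical monomial a ⊗ x^⊗i evaluates to a + i · x. Evaluating each term at x = 0:
  Term 0 contributes 9 + 0 · 0 = 9
  Term 1 contributes 4 + 1 · 0 = 4
  Term 2 contributes 8 + 2 · 0 = 8
  Term 3 contributes 2 + 3 · 0 = 2
p(0) = ⊕ of these = min[9, 4, 8, 2] = 2.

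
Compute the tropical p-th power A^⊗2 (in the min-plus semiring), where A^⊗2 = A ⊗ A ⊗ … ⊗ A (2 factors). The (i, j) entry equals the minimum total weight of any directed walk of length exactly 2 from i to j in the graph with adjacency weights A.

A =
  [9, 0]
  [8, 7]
A^⊗2 =
  [8, 7]
  [15, 8]

Each entry (A^⊗2)_ij equals the minimum over all length-2 walks i = v_0 → v_1 → … → v_2 = j of Σ_t A[v_t][v_{t+1}]. For example, for (i, j) = (0, 1) we minimise over 2 possible intermediate vertex sequences; the minimum is 7, attained along the walk 0 → 1 → 1.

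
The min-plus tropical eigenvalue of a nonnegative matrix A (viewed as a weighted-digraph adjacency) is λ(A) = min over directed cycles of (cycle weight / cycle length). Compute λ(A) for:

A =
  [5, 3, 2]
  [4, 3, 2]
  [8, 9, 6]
λ(A) = 3

Enumerate directed cycles and compute their means (weight / length). Sample:
  cycle 0 → 0: weight = 5, length = 1, mean = 5/1 ≈ 5.000
  cycle 1 → 1: weight = 3, length = 1, mean = 3/1 ≈ 3.000
  cycle 2 → 2: weight = 6, length = 1, mean = 6/1 ≈ 6.000
  cycle 0 → 1 → 0: weight = 7, length = 2, mean = 7/2 ≈ 3.500
  cycle 0 → 2 → 0: weight = 10, length = 2, mean = 10/2 ≈ 5.000
  cycle 1 → 0 → 1: weight = 7, length = 2, mean = 7/2 ≈ 3.500
Minimum mean = 3.000, attained e.g. along the cycle 1 → 1 with weight 3 and length 1. So λ(A) = 3/1 = 3.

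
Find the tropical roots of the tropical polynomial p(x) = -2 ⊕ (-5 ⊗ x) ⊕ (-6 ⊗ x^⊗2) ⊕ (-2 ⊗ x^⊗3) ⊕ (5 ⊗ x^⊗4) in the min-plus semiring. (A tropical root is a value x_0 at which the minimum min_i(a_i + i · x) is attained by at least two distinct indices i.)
Roots: {-7, -4, 1, 3}

Each tropical root is a break point of the lower envelope of the lines y = a_i + i · x (there are 5 lines, with slopes 0, 1, ..., 4). Only the lines that attain the minimum somewhere contribute to roots; other lines are dominated. Here the surviving (envelope) indices are i = 4, i = 3, i = 2, i = 1, i = 0.
Intersections between consecutive envelope lines give the roots: for adjacent envelope indices i < j the intersection is x = (a_i − a_j) / (j − i). Reading off the sorted break points: {-7, -4, 1, 3}.
Verification: at each break x_0, at least two indices attain the minimum of min_i(a_i + i · x_0).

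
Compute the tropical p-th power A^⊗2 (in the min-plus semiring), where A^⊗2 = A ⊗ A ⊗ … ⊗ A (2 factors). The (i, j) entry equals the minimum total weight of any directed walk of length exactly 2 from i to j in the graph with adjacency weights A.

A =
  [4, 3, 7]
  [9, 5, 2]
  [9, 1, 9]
A^⊗2 =
  [8, 7, 5]
  [11, 3, 7]
  [10, 6, 3]

Each entry (A^⊗2)_ij equals the minimum over all length-2 walks i = v_0 → v_1 → … → v_2 = j of Σ_t A[v_t][v_{t+1}]. For example, for (i, j) = (0, 2) we minimise over 3 possible intermediate vertex sequences; the minimum is 5, attained along the walk 0 → 1 → 2.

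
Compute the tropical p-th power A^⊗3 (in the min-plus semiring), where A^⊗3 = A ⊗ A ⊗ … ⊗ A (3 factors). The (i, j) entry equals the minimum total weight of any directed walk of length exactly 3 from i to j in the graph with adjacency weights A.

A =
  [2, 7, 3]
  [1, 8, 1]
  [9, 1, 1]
A^⊗3 =
  [5, 5, 5]
  [3, 3, 3]
  [3, 3, 3]

Each entry (A^⊗3)_ij equals the minimum over all length-3 walks i = v_0 → v_1 → … → v_3 = j of Σ_t A[v_t][v_{t+1}]. For example, for (i, j) = (0, 2) we minimise over 9 possible intermediate vertex sequences; the minimum is 5, attained along the walk 0 → 2 → 1 → 2.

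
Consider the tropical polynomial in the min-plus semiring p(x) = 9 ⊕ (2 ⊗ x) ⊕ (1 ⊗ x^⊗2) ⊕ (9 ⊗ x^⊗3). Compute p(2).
p(2) = 4

A tropical monomial a ⊗ x^⊗i evaluates to a + i · x. Evaluating each term at x = 2:
  Term 0 contributes 9 + 0 · 2 = 9
  Term 1 contributes 2 + 1 · 2 = 4
  Term 2 contributes 1 + 2 · 2 = 5
  Term 3 contributes 9 + 3 · 2 = 15
p(2) = ⊕ of these = min[9, 4, 5, 15] = 4.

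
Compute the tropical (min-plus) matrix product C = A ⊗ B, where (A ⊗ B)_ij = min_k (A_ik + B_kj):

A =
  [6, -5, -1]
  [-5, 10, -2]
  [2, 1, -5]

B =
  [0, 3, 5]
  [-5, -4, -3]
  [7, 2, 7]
A ⊗ B =
  [-10, -9, -8]
  [-5, -2, 0]
  [-4, -3, -2]

Apply the min-plus product entry-by-entry:
  C[0][0] = min over k of (A[0][0] + B[0][0] = 6 + 0 = 6, A[0][1] + B[1][0] = -5 + -5 = -10, A[0][2] + B[2][0] = -1 + 7 = 6) = -10 (attained at k = 1)
  C[0][1] = min over k of (A[0][0] + B[0][1] = 6 + 3 = 9, A[0][1] + B[1][1] = -5 + -4 = -9, A[0][2] + B[2][1] = -1 + 2 = 1) = -9 (attained at k = 1)
  C[0][2] = min over k of (A[0][0] + B[0][2] = 6 + 5 = 11, A[0][1] + B[1][2] = -5 + -3 = -8, A[0][2] + B[2][2] = -1 + 7 = 6) = -8 (attained at k = 1)
  C[1][0] = min over k of (A[1][0] + B[0][0] = -5 + 0 = -5, A[1][1] + B[1][0] = 10 + -5 = 5, A[1][2] + B[2][0] = -2 + 7 = 5) = -5 (attained at k = 0)
  C[1][1] = min over k of (A[1][0] + B[0][1] = -5 + 3 = -2, A[1][1] + B[1][1] = 10 + -4 = 6, A[1][2] + B[2][1] = -2 + 2 = 0) = -2 (attained at k = 0)
  C[1][2] = min over k of (A[1][0] + B[0][2] = -5 + 5 = 0, A[1][1] + B[1][2] = 10 + -3 = 7, A[1][2] + B[2][2] = -2 + 7 = 5) = 0 (attained at k = 0)
  C[2][0] = min over k of (A[2][0] + B[0][0] = 2 + 0 = 2, A[2][1] + B[1][0] = 1 + -5 = -4, A[2][2] + B[2][0] = -5 + 7 = 2) = -4 (attained at k = 1)
  C[2][1] = min over k of (A[2][0] + B[0][1] = 2 + 3 = 5, A[2][1] + B[1][1] = 1 + -4 = -3, A[2][2] + B[2][1] = -5 + 2 = -3) = -3 (attained at k = 1)
  C[2][2] = min over k of (A[2][0] + B[0][2] = 2 + 5 = 7, A[2][1] + B[1][2] = 1 + -3 = -2, A[2][2] + B[2][2] = -5 + 7 = 2) = -2 (attained at k = 1)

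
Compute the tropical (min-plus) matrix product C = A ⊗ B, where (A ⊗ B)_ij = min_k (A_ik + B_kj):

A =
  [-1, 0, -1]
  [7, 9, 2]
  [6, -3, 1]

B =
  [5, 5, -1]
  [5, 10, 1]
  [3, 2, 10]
A ⊗ B =
  [2, 1, -2]
  [5, 4, 6]
  [2, 3, -2]

Apply the min-plus product entry-by-entry:
  C[0][0] = min over k of (A[0][0] + B[0][0] = -1 + 5 = 4, A[0][1] + B[1][0] = 0 + 5 = 5, A[0][2] + B[2][0] = -1 + 3 = 2) = 2 (attained at k = 2)
  C[0][1] = min over k of (A[0][0] + B[0][1] = -1 + 5 = 4, A[0][1] + B[1][1] = 0 + 10 = 10, A[0][2] + B[2][1] = -1 + 2 = 1) = 1 (attained at k = 2)
  C[0][2] = min over k of (A[0][0] + B[0][2] = -1 + -1 = -2, A[0][1] + B[1][2] = 0 + 1 = 1, A[0][2] + B[2][2] = -1 + 10 = 9) = -2 (attained at k = 0)
  C[1][0] = min over k of (A[1][0] + B[0][0] = 7 + 5 = 12, A[1][1] + B[1][0] = 9 + 5 = 14, A[1][2] + B[2][0] = 2 + 3 = 5) = 5 (attained at k = 2)
  C[1][1] = min over k of (A[1][0] + B[0][1] = 7 + 5 = 12, A[1][1] + B[1][1] = 9 + 10 = 19, A[1][2] + B[2][1] = 2 + 2 = 4) = 4 (attained at k = 2)
  C[1][2] = min over k of (A[1][0] + B[0][2] = 7 + -1 = 6, A[1][1] + B[1][2] = 9 + 1 = 10, A[1][2] + B[2][2] = 2 + 10 = 12) = 6 (attained at k = 0)
  C[2][0] = min over k of (A[2][0] + B[0][0] = 6 + 5 = 11, A[2][1] + B[1][0] = -3 + 5 = 2, A[2][2] + B[2][0] = 1 + 3 = 4) = 2 (attained at k = 1)
  C[2][1] = min over k of (A[2][0] + B[0][1] = 6 + 5 = 11, A[2][1] + B[1][1] = -3 + 10 = 7, A[2][2] + B[2][1] = 1 + 2 = 3) = 3 (attained at k = 2)
  C[2][2] = min over k of (A[2][0] + B[0][2] = 6 + -1 = 5, A[2][1] + B[1][2] = -3 + 1 = -2, A[2][2] + B[2][2] = 1 + 10 = 11) = -2 (attained at k = 1)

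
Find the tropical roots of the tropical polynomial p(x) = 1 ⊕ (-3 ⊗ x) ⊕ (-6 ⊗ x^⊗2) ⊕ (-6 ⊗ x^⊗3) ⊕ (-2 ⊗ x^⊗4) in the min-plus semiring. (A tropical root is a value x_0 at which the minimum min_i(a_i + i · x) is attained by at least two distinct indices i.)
Roots: {-4, 0, 3, 4}

Each tropical root is a break point of the lower envelope of the lines y = a_i + i · x (there are 5 lines, with slopes 0, 1, ..., 4). Only the lines that attain the minimum somewhere contribute to roots; other lines are dominated. Here the surviving (envelope) indices are i = 4, i = 3, i = 2, i = 1, i = 0.
Intersections between consecutive envelope lines give the roots: for adjacent envelope indices i < j the intersection is x = (a_i − a_j) / (j − i). Reading off the sorted break points: {-4, 0, 3, 4}.
Verification: at each break x_0, at least two indices attain the minimum of min_i(a_i + i · x_0).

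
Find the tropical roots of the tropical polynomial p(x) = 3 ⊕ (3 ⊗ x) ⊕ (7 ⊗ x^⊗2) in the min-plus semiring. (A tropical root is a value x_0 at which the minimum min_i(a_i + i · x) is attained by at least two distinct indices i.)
Roots: {-4, 0}

Each tropical root is a break point of the lower envelope of the lines y = a_i + i · x (there are 3 lines, with slopes 0, 1, ..., 2). Only the lines that attain the minimum somewhere contribute to roots; other lines are dominated. Here the surviving (envelope) indices are i = 2, i = 1, i = 0.
Intersections between consecutive envelope lines give the roots: for adjacent envelope indices i < j the intersection is x = (a_i − a_j) / (j − i). Reading off the sorted break points: {-4, 0}.
Verification: at each break x_0, at least two indices attain the minimum of min_i(a_i + i · x_0).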